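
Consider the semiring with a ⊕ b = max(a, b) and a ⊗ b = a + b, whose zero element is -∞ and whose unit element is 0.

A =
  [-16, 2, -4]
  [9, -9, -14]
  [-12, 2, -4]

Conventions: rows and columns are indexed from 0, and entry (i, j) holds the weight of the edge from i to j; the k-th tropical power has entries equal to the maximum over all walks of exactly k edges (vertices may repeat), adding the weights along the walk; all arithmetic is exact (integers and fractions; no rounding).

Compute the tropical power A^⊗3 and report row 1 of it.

A^⊗2:
  [11, -2, -8]
  [0, 11, 5]
  [11, -2, -8]
A^⊗3:
  [7, 13, 7]
  [20, 7, 1]
  [7, 13, 7]
Answer: row 1 of A^⊗3 = [20, 7, 1]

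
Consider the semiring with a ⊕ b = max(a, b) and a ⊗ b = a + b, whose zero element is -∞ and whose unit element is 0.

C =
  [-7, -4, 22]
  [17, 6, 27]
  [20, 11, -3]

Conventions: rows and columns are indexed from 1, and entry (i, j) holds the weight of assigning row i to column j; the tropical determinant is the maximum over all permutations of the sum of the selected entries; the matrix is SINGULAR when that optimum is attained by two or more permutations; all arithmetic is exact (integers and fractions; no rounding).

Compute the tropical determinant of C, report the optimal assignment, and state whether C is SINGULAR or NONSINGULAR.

σ = (1, 2, 3): (-7) + 6 + (-3) = -4
σ = (1, 3, 2): (-7) + 27 + 11 = 31
σ = (2, 1, 3): (-4) + 17 + (-3) = 10
σ = (2, 3, 1): (-4) + 27 + 20 = 43
σ = (3, 1, 2): 22 + 17 + 11 = 50
σ = (3, 2, 1): 22 + 6 + 20 = 48
Optimal value attained by: σ = (3, 1, 2).
Answer: det⊕(C) = 50; verdict: NONSINGULAR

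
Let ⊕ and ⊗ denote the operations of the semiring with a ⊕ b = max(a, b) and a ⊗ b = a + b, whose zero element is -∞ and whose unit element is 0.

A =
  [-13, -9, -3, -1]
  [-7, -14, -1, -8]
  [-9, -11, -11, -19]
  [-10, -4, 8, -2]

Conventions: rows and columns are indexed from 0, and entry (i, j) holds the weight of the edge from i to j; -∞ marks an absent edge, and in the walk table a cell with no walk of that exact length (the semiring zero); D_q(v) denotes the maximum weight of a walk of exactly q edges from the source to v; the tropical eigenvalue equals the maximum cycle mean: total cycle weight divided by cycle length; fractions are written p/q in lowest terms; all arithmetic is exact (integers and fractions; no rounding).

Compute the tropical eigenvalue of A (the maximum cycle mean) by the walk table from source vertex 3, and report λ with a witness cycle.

q=0: [-∞, -∞, -∞, 0]
q=1: [-10, -4, 8, -2]
q=2: [-1, -3, 6, -4]
q=3: [-3, -5, 4, -2]
q=4: [-5, -6, 6, -4]
Optimal cycle mean attained by: cycle 0->3->2->0, total (-1) + 8 + (-9), length 3.
Answer: λ = -2/3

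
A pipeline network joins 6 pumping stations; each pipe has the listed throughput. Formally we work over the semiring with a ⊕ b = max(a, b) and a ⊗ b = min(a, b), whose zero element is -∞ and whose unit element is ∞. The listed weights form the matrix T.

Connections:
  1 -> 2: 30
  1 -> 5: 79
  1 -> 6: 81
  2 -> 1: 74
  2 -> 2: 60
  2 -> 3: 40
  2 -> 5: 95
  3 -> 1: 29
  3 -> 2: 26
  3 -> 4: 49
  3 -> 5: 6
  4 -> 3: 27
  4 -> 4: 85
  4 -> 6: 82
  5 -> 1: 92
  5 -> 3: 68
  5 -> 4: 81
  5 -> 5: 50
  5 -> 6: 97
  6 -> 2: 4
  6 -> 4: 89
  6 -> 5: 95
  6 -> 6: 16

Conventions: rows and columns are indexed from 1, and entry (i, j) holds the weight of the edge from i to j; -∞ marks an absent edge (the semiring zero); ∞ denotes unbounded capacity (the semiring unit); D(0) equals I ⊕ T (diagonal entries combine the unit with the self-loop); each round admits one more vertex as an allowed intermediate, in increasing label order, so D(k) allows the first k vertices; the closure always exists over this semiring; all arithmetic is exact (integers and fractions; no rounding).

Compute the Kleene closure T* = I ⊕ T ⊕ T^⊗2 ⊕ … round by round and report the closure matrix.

D(0):
  [∞, 30, -∞, -∞, 79, 81]
  [74, ∞, 40, -∞, 95, -∞]
  [29, 26, ∞, 49, 6, -∞]
  [-∞, -∞, 27, ∞, -∞, 82]
  [92, -∞, 68, 81, ∞, 97]
  [-∞, 4, -∞, 89, 95, ∞]
D(1):
  [∞, 30, -∞, -∞, 79, 81]
  [74, ∞, 40, -∞, 95, 74]
  [29, 29, ∞, 49, 29, 29]
  [-∞, -∞, 27, ∞, -∞, 82]
  [92, 30, 68, 81, ∞, 97]
  [-∞, 4, -∞, 89, 95, ∞]
D(2):
  [∞, 30, 30, -∞, 79, 81]
  [74, ∞, 40, -∞, 95, 74]
  [29, 29, ∞, 49, 29, 29]
  [-∞, -∞, 27, ∞, -∞, 82]
  [92, 30, 68, 81, ∞, 97]
  [4, 4, 4, 89, 95, ∞]
D(3):
  [∞, 30, 30, 30, 79, 81]
  [74, ∞, 40, 40, 95, 74]
  [29, 29, ∞, 49, 29, 29]
  [27, 27, 27, ∞, 27, 82]
  [92, 30, 68, 81, ∞, 97]
  [4, 4, 4, 89, 95, ∞]
D(4):
  [∞, 30, 30, 30, 79, 81]
  [74, ∞, 40, 40, 95, 74]
  [29, 29, ∞, 49, 29, 49]
  [27, 27, 27, ∞, 27, 82]
  [92, 30, 68, 81, ∞, 97]
  [27, 27, 27, 89, 95, ∞]
D(5):
  [∞, 30, 68, 79, 79, 81]
  [92, ∞, 68, 81, 95, 95]
  [29, 29, ∞, 49, 29, 49]
  [27, 27, 27, ∞, 27, 82]
  [92, 30, 68, 81, ∞, 97]
  [92, 30, 68, 89, 95, ∞]
D(6):
  [∞, 30, 68, 81, 81, 81]
  [92, ∞, 68, 89, 95, 95]
  [49, 30, ∞, 49, 49, 49]
  [82, 30, 68, ∞, 82, 82]
  [92, 30, 68, 89, ∞, 97]
  [92, 30, 68, 89, 95, ∞]
Answer: T* = [[∞, 30, 68, 81, 81, 81], [92, ∞, 68, 89, 95, 95], [49, 30, ∞, 49, 49, 49], [82, 30, 68, ∞, 82, 82], [92, 30, 68, 89, ∞, 97], [92, 30, 68, 89, 95, ∞]]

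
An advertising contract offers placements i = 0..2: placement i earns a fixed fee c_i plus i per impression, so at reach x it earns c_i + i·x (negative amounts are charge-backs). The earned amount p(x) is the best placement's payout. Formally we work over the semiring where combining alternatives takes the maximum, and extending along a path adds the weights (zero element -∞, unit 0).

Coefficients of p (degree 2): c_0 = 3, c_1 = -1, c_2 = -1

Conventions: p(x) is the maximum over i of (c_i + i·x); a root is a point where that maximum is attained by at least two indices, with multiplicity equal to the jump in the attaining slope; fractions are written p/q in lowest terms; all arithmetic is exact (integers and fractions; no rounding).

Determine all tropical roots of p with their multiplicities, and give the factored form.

hull edge (i=0, c=3) to (i=2, c=-1): slope -2, span 2
Factored form: p(x) = -1 ⊗ (x ⊕ 2) ⊗ (x ⊕ 2)
Answer: roots = 2 (mult 2)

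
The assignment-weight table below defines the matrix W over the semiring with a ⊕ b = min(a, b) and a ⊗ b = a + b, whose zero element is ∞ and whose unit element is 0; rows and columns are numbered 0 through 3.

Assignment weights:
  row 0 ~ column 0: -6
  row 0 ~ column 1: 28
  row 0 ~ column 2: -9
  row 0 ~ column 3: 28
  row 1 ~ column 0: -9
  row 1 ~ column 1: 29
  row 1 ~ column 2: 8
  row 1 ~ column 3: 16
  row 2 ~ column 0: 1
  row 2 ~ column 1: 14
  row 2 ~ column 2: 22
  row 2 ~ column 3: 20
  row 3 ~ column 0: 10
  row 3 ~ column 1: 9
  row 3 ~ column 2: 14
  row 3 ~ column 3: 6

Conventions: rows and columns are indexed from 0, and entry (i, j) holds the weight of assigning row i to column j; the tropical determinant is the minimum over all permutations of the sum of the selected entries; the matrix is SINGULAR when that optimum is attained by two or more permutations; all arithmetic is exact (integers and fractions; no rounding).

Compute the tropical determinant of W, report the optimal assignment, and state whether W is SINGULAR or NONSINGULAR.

σ = (0, 1, 2, 3): (-6) + 29 + 22 + 6 = 51
σ = (0, 1, 3, 2): (-6) + 29 + 20 + 14 = 57
σ = (0, 2, 1, 3): (-6) + 8 + 14 + 6 = 22
σ = (0, 2, 3, 1): (-6) + 8 + 20 + 9 = 31
σ = (0, 3, 1, 2): (-6) + 16 + 14 + 14 = 38
σ = (0, 3, 2, 1): (-6) + 16 + 22 + 9 = 41
σ = (1, 0, 2, 3): 28 + (-9) + 22 + 6 = 47
σ = (1, 0, 3, 2): 28 + (-9) + 20 + 14 = 53
σ = (1, 2, 0, 3): 28 + 8 + 1 + 6 = 43
σ = (1, 2, 3, 0): 28 + 8 + 20 + 10 = 66
σ = (1, 3, 0, 2): 28 + 16 + 1 + 14 = 59
σ = (1, 3, 2, 0): 28 + 16 + 22 + 10 = 76
σ = (2, 0, 1, 3): (-9) + (-9) + 14 + 6 = 2
σ = (2, 0, 3, 1): (-9) + (-9) + 20 + 9 = 11
σ = (2, 1, 0, 3): (-9) + 29 + 1 + 6 = 27
σ = (2, 1, 3, 0): (-9) + 29 + 20 + 10 = 50
σ = (2, 3, 0, 1): (-9) + 16 + 1 + 9 = 17
σ = (2, 3, 1, 0): (-9) + 16 + 14 + 10 = 31
σ = (3, 0, 1, 2): 28 + (-9) + 14 + 14 = 47
σ = (3, 0, 2, 1): 28 + (-9) + 22 + 9 = 50
σ = (3, 1, 0, 2): 28 + 29 + 1 + 14 = 72
σ = (3, 1, 2, 0): 28 + 29 + 22 + 10 = 89
σ = (3, 2, 0, 1): 28 + 8 + 1 + 9 = 46
σ = (3, 2, 1, 0): 28 + 8 + 14 + 10 = 60
Optimal value attained by: σ = (2, 0, 1, 3).
Answer: det⊕(W) = 2; verdict: NONSINGULAR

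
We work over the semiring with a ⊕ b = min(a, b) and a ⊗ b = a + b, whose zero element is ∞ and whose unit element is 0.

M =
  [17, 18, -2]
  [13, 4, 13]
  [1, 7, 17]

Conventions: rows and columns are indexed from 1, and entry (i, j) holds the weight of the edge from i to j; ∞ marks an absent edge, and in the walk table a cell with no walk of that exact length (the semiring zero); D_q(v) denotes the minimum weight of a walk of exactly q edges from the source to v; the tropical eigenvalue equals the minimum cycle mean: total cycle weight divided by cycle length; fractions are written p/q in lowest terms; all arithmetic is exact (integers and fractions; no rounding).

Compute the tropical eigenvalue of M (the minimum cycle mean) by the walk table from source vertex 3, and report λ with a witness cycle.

q=0: [∞, ∞, 0]
q=1: [1, 7, 17]
q=2: [18, 11, -1]
q=3: [0, 6, 16]
Optimal cycle mean attained by: cycle 1->3->1, total (-2) + 1, length 2.
Answer: λ = -1/2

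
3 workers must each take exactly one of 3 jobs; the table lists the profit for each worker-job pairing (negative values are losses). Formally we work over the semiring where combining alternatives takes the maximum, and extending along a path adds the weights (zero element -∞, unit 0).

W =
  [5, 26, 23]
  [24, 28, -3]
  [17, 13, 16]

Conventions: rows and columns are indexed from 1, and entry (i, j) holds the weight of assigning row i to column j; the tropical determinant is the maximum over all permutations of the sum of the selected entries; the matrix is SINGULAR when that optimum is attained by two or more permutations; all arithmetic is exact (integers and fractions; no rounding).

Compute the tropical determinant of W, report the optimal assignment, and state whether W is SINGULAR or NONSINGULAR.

σ = (1, 2, 3): 5 + 28 + 16 = 49
σ = (1, 3, 2): 5 + (-3) + 13 = 15
σ = (2, 1, 3): 26 + 24 + 16 = 66
σ = (2, 3, 1): 26 + (-3) + 17 = 40
σ = (3, 1, 2): 23 + 24 + 13 = 60
σ = (3, 2, 1): 23 + 28 + 17 = 68
Optimal value attained by: σ = (3, 2, 1).
Answer: det⊕(W) = 68; verdict: NONSINGULAR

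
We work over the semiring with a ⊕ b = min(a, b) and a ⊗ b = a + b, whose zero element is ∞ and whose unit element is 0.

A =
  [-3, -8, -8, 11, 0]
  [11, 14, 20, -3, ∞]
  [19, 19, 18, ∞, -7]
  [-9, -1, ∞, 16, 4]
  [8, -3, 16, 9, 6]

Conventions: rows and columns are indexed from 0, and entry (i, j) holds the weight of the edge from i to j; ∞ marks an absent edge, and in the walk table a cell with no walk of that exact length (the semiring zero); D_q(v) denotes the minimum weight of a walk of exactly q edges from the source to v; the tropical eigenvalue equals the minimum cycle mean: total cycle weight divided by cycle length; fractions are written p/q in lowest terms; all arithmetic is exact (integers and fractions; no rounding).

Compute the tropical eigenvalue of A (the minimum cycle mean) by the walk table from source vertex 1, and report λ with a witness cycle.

q=0: [∞, 0, ∞, ∞, ∞]
q=1: [11, 14, 20, -3, ∞]
q=2: [-12, -4, 3, 11, 1]
q=3: [-15, -20, -20, -7, -12]
q=4: [-18, -23, -23, -23, -27]
q=5: [-32, -30, -26, -26, -30]
Optimal cycle mean attained by: cycle 0->1->3->0, total (-8) + (-3) + (-9), length 3.
Answer: λ = -20/3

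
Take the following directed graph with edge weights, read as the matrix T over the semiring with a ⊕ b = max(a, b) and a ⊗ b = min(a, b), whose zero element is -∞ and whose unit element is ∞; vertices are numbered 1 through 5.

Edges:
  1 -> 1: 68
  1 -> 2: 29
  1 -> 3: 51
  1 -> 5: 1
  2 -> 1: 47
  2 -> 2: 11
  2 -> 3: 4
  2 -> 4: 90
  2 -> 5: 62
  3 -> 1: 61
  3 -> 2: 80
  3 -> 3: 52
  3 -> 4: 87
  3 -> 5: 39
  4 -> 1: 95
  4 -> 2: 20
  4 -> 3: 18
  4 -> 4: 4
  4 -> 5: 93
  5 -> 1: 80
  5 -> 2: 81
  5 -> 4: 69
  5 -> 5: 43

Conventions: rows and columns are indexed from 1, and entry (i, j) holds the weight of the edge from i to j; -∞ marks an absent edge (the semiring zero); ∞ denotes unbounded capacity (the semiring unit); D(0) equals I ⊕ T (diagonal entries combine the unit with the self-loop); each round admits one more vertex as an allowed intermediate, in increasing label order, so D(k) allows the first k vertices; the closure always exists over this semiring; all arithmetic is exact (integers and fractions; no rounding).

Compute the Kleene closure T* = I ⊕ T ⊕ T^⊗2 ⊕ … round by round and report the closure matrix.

D(0):
  [∞, 29, 51, -∞, 1]
  [47, ∞, 4, 90, 62]
  [61, 80, ∞, 87, 39]
  [95, 20, 18, ∞, 93]
  [80, 81, -∞, 69, ∞]
D(1):
  [∞, 29, 51, -∞, 1]
  [47, ∞, 47, 90, 62]
  [61, 80, ∞, 87, 39]
  [95, 29, 51, ∞, 93]
  [80, 81, 51, 69, ∞]
D(2):
  [∞, 29, 51, 29, 29]
  [47, ∞, 47, 90, 62]
  [61, 80, ∞, 87, 62]
  [95, 29, 51, ∞, 93]
  [80, 81, 51, 81, ∞]
D(3):
  [∞, 51, 51, 51, 51]
  [47, ∞, 47, 90, 62]
  [61, 80, ∞, 87, 62]
  [95, 51, 51, ∞, 93]
  [80, 81, 51, 81, ∞]
D(4):
  [∞, 51, 51, 51, 51]
  [90, ∞, 51, 90, 90]
  [87, 80, ∞, 87, 87]
  [95, 51, 51, ∞, 93]
  [81, 81, 51, 81, ∞]
D(5):
  [∞, 51, 51, 51, 51]
  [90, ∞, 51, 90, 90]
  [87, 81, ∞, 87, 87]
  [95, 81, 51, ∞, 93]
  [81, 81, 51, 81, ∞]
Answer: T* = [[∞, 51, 51, 51, 51], [90, ∞, 51, 90, 90], [87, 81, ∞, 87, 87], [95, 81, 51, ∞, 93], [81, 81, 51, 81, ∞]]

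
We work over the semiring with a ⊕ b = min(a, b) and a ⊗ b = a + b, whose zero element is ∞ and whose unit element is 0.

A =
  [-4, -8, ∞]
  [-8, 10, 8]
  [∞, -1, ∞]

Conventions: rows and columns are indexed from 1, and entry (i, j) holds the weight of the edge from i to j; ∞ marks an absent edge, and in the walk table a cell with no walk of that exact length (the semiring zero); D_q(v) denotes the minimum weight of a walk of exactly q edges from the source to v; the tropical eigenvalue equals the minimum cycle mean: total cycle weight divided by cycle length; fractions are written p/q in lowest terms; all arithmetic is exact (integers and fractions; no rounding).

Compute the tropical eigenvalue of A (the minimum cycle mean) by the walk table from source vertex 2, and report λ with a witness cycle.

q=0: [∞, 0, ∞]
q=1: [-8, 10, 8]
q=2: [-12, -16, 18]
q=3: [-24, -20, -8]
Optimal cycle mean attained by: cycle 1->2->1, total (-8) + (-8), length 2.
Answer: λ = -8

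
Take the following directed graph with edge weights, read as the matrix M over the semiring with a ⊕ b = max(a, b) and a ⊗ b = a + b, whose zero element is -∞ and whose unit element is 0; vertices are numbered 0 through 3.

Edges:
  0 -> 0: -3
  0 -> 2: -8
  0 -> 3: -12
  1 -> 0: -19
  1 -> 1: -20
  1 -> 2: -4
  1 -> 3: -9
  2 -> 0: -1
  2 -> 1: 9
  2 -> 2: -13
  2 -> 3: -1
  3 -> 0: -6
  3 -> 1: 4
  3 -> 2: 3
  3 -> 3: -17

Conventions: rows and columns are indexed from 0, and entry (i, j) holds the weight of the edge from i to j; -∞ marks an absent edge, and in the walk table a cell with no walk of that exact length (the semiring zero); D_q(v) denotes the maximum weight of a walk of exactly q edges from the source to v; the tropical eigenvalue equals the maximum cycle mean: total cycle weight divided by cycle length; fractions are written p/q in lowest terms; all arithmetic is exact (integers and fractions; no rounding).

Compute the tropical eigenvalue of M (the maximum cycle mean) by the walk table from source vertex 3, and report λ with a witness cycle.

q=0: [-∞, -∞, -∞, 0]
q=1: [-6, 4, 3, -17]
q=2: [2, 12, 0, 2]
q=3: [-1, 9, 8, 3]
q=4: [7, 17, 6, 7]
Optimal cycle mean attained by: cycle 1->2->1, total (-4) + 9, length 2.
Answer: λ = 5/2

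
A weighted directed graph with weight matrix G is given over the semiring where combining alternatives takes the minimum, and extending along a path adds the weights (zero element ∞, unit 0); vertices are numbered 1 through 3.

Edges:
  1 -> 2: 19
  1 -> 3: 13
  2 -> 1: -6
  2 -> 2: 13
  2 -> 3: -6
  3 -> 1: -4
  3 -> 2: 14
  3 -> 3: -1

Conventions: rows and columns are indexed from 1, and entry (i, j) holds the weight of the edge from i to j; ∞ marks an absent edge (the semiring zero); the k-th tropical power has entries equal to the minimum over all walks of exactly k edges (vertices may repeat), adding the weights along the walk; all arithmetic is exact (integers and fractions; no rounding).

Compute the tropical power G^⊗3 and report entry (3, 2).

G^⊗2:
  [9, 27, 12]
  [-10, 8, -7]
  [-5, 13, -2]
G^⊗3:
  [8, 26, 11]
  [-11, 7, -8]
  [-6, 12, -3]
Key observation: the optimum is the walk 3->3->3->2, with weight (-1) + (-1) + 14 = 12.
Optimal value attained by: walk 3->3->3->2.
Answer: (G^⊗3)[3][2] = 12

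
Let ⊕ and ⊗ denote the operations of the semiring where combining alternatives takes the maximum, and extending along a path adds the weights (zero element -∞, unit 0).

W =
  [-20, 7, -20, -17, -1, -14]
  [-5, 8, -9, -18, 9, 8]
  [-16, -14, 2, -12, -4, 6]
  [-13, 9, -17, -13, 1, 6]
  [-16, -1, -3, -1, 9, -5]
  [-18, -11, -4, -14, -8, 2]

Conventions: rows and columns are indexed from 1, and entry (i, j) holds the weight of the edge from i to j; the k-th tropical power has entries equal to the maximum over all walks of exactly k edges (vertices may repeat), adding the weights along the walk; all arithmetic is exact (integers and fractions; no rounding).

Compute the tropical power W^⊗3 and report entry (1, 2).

W^⊗2:
  [2, 15, -2, -2, 16, 15]
  [3, 16, 6, 8, 18, 16]
  [-12, -3, 4, -5, 5, 8]
  [4, 17, 2, 0, 18, 17]
  [-6, 8, 6, 8, 18, 7]
  [-16, -3, -2, -9, 1, 4]
W^⊗3:
  [10, 23, 13, 15, 25, 23]
  [11, 24, 15, 17, 27, 24]
  [-8, 5, 6, 4, 14, 10]
  [12, 25, 15, 17, 27, 25]
  [3, 17, 15, 17, 27, 16]
  [-8, 5, 0, 0, 10, 6]
Key observation: the optimum is the walk 1->2->2->2, with weight 7 + 8 + 8 = 23.
Optimal value attained by: walk 1->2->2->2.
Answer: (W^⊗3)[1][2] = 23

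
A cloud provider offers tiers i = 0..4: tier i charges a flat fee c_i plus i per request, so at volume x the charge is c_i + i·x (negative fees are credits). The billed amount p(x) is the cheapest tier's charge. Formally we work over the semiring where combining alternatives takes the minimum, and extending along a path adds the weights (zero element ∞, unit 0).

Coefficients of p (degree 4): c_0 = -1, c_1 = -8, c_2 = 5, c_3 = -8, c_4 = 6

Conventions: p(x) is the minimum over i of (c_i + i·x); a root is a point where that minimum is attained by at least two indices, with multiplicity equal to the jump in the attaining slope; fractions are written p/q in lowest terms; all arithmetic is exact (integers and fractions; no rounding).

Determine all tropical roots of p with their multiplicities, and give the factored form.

hull edge (i=0, c=-1) to (i=1, c=-8): slope -7, span 1
hull edge (i=1, c=-8) to (i=3, c=-8): slope 0, span 2
hull edge (i=3, c=-8) to (i=4, c=6): slope 14, span 1
Factored form: p(x) = 6 ⊗ (x ⊕ (-14)) ⊗ (x ⊕ 0) ⊗ (x ⊕ 0) ⊗ (x ⊕ 7)
Answer: roots = -14 (mult 1), 0 (mult 2), 7 (mult 1)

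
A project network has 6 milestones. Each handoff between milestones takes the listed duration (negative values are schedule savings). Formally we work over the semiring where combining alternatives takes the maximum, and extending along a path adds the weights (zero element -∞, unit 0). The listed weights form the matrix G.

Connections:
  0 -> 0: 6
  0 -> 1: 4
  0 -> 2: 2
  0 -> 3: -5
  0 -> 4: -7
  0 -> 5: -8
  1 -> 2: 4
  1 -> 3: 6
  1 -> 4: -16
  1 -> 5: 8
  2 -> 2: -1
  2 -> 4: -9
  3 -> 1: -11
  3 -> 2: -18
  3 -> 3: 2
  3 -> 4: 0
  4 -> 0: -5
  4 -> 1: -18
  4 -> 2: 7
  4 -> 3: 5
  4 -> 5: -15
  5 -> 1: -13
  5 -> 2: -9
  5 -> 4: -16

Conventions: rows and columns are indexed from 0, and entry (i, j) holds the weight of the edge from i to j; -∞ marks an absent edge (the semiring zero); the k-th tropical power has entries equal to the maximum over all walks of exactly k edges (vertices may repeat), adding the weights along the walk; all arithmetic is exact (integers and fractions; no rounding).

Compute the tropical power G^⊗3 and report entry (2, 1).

G^⊗2:
  [12, 10, 8, 10, -1, 12]
  [-21, -5, 3, 8, 6, -31]
  [-14, -27, -2, -4, -10, -24]
  [-5, -9, 7, 5, 2, -3]
  [1, -1, 6, 7, 5, -10]
  [-21, -34, -9, -7, -18, -5]
G^⊗3:
  [18, 16, 14, 16, 10, 18]
  [1, -3, 13, 11, 8, 3]
  [-8, -10, -3, -2, -4, -19]
  [1, -1, 9, 7, 5, -1]
  [7, 5, 12, 10, 7, 7]
  [-15, -17, -10, -5, -7, -26]
Key observation: the optimum is the walk 2->4->0->1, with weight (-9) + (-5) + 4 = -10.
Optimal value attained by: walk 2->4->0->1.
Answer: (G^⊗3)[2][1] = -10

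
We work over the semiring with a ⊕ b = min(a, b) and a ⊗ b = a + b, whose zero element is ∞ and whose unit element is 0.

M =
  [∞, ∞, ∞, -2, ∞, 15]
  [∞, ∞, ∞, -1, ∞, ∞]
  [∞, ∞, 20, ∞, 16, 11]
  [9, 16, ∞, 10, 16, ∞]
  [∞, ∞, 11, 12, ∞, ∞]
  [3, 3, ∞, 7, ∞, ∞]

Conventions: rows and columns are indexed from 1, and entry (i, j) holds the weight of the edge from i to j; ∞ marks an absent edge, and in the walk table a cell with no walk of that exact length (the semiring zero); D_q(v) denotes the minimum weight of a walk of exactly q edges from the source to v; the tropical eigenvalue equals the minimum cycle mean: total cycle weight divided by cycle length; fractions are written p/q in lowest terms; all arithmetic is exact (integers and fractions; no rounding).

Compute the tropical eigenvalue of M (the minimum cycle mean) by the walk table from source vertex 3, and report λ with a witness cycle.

q=0: [∞, ∞, 0, ∞, ∞, ∞]
q=1: [∞, ∞, 20, ∞, 16, 11]
q=2: [14, 14, 27, 18, 36, 31]
q=3: [27, 34, 47, 12, 34, 29]
q=4: [21, 28, 45, 22, 28, 42]
q=5: [31, 38, 39, 19, 38, 36]
q=6: [28, 35, 49, 29, 35, 46]
Optimal cycle mean attained by: cycle 1->4->1, total (-2) + 9, length 2.
Answer: λ = 7/2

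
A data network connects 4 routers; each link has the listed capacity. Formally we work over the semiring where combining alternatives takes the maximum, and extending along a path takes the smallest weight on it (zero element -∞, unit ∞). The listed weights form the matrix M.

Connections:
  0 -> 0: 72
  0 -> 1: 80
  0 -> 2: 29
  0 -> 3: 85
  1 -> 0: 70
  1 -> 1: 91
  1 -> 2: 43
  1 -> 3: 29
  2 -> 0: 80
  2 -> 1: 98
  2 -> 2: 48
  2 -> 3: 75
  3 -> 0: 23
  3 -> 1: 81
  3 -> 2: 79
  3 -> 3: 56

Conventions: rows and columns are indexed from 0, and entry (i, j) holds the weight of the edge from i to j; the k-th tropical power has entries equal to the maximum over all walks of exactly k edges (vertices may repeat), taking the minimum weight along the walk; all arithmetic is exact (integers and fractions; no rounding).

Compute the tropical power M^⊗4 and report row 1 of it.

M^⊗2:
  [72, 81, 79, 72]
  [70, 91, 43, 70]
  [72, 91, 75, 80]
  [79, 81, 56, 75]
M^⊗3:
  [79, 81, 72, 75]
  [70, 91, 70, 70]
  [75, 91, 79, 75]
  [72, 81, 75, 79]
M^⊗4:
  [72, 81, 75, 79]
  [70, 91, 70, 70]
  [79, 91, 75, 75]
  [75, 81, 79, 75]
Answer: row 1 of M^⊗4 = [70, 91, 70, 70]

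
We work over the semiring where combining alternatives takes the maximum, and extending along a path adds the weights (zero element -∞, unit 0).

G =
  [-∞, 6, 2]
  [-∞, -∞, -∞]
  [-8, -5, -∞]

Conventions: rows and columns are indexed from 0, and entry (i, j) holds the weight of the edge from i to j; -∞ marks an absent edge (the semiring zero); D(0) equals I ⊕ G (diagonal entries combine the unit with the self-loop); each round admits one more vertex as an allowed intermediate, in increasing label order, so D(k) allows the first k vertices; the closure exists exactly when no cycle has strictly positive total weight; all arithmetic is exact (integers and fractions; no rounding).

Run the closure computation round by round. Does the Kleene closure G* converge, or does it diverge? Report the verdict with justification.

D(0):
  [0, 6, 2]
  [-∞, 0, -∞]
  [-8, -5, 0]
D(1):
  [0, 6, 2]
  [-∞, 0, -∞]
  [-8, -2, 0]
D(2):
  [0, 6, 2]
  [-∞, 0, -∞]
  [-8, -2, 0]
D(3):
  [0, 6, 2]
  [-∞, 0, -∞]
  [-8, -2, 0]
Key observation: every diagonal entry stays at the unit through all rounds, so no improving cycle exists.
Answer: CONVERGES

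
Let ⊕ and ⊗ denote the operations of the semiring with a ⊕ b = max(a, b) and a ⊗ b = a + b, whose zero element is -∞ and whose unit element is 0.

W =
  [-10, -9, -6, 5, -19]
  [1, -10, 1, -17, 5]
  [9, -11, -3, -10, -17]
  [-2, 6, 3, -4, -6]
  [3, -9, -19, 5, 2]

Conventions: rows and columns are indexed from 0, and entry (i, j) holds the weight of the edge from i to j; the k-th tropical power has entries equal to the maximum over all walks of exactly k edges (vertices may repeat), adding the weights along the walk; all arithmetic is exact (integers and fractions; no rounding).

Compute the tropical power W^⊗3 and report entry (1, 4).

W^⊗2:
  [3, 11, 8, 1, -1]
  [10, -4, -2, 10, 7]
  [6, 0, 3, 14, -6]
  [12, 2, 7, 3, 11]
  [5, 11, 8, 8, 4]
W^⊗3:
  [17, 7, 12, 8, 16]
  [10, 16, 13, 15, 9]
  [12, 20, 17, 11, 8]
  [16, 9, 6, 17, 13]
  [17, 14, 12, 10, 16]
Key observation: the optimum is the walk 1->4->4->4, with weight 5 + 2 + 2 = 9.
Optimal value attained by: walk 1->4->4->4.
Answer: (W^⊗3)[1][4] = 9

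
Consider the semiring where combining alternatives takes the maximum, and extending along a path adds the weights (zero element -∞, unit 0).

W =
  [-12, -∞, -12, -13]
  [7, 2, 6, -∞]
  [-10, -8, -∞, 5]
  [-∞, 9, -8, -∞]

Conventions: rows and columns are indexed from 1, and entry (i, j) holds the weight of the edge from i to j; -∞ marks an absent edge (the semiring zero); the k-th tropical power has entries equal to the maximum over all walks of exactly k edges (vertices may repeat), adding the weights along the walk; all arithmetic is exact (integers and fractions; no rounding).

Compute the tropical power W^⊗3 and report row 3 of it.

W^⊗2:
  [-22, -4, -21, -7]
  [9, 4, 8, 11]
  [-1, 14, -2, -23]
  [16, 11, 15, -3]
W^⊗3:
  [3, 2, 2, -16]
  [11, 20, 10, 13]
  [21, 16, 20, 3]
  [18, 13, 17, 20]
Answer: row 3 of W^⊗3 = [21, 16, 20, 3]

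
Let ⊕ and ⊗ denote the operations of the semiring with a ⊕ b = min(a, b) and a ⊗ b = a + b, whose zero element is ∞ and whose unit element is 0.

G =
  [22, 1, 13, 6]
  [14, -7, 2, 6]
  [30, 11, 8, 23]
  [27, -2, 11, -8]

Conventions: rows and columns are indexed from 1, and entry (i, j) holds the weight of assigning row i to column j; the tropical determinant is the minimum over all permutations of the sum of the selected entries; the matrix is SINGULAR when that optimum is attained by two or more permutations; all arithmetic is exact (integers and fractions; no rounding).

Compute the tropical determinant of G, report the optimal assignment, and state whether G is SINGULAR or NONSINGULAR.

σ = (1, 2, 3, 4): 22 + (-7) + 8 + (-8) = 15
σ = (1, 2, 4, 3): 22 + (-7) + 23 + 11 = 49
σ = (1, 3, 2, 4): 22 + 2 + 11 + (-8) = 27
σ = (1, 3, 4, 2): 22 + 2 + 23 + (-2) = 45
σ = (1, 4, 2, 3): 22 + 6 + 11 + 11 = 50
σ = (1, 4, 3, 2): 22 + 6 + 8 + (-2) = 34
σ = (2, 1, 3, 4): 1 + 14 + 8 + (-8) = 15
σ = (2, 1, 4, 3): 1 + 14 + 23 + 11 = 49
σ = (2, 3, 1, 4): 1 + 2 + 30 + (-8) = 25
σ = (2, 3, 4, 1): 1 + 2 + 23 + 27 = 53
σ = (2, 4, 1, 3): 1 + 6 + 30 + 11 = 48
σ = (2, 4, 3, 1): 1 + 6 + 8 + 27 = 42
σ = (3, 1, 2, 4): 13 + 14 + 11 + (-8) = 30
σ = (3, 1, 4, 2): 13 + 14 + 23 + (-2) = 48
σ = (3, 2, 1, 4): 13 + (-7) + 30 + (-8) = 28
σ = (3, 2, 4, 1): 13 + (-7) + 23 + 27 = 56
σ = (3, 4, 1, 2): 13 + 6 + 30 + (-2) = 47
σ = (3, 4, 2, 1): 13 + 6 + 11 + 27 = 57
σ = (4, 1, 2, 3): 6 + 14 + 11 + 11 = 42
σ = (4, 1, 3, 2): 6 + 14 + 8 + (-2) = 26
σ = (4, 2, 1, 3): 6 + (-7) + 30 + 11 = 40
σ = (4, 2, 3, 1): 6 + (-7) + 8 + 27 = 34
σ = (4, 3, 1, 2): 6 + 2 + 30 + (-2) = 36
σ = (4, 3, 2, 1): 6 + 2 + 11 + 27 = 46
Optimal value attained by: σ = (1, 2, 3, 4).
Answer: det⊕(G) = 15; verdict: SINGULAR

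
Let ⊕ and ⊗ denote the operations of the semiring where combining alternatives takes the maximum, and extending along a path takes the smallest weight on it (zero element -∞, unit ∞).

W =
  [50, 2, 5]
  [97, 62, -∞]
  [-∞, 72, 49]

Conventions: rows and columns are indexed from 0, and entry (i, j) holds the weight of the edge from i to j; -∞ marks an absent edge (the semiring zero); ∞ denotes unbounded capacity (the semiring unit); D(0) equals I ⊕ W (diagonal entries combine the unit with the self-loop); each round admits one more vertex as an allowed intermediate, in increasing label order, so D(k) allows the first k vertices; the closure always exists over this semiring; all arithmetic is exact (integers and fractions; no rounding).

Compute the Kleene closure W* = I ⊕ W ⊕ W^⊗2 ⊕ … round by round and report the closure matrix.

D(0):
  [∞, 2, 5]
  [97, ∞, -∞]
  [-∞, 72, ∞]
D(1):
  [∞, 2, 5]
  [97, ∞, 5]
  [-∞, 72, ∞]
D(2):
  [∞, 2, 5]
  [97, ∞, 5]
  [72, 72, ∞]
D(3):
  [∞, 5, 5]
  [97, ∞, 5]
  [72, 72, ∞]
Answer: W* = [[∞, 5, 5], [97, ∞, 5], [72, 72, ∞]]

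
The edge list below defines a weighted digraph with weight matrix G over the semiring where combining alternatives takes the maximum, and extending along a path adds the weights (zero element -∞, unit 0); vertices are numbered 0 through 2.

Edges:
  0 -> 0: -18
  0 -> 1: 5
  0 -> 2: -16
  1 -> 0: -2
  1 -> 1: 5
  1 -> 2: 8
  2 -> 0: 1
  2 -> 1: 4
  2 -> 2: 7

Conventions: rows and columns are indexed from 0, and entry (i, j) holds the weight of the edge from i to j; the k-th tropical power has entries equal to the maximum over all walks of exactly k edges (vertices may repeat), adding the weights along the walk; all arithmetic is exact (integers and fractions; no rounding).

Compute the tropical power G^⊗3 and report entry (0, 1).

G^⊗2:
  [3, 10, 13]
  [9, 12, 15]
  [8, 11, 14]
G^⊗3:
  [14, 17, 20]
  [16, 19, 22]
  [15, 18, 21]
Key observation: the optimum is the walk 0->1->2->1, with weight 5 + 8 + 4 = 17.
Optimal value attained by: walk 0->1->2->1.
Answer: (G^⊗3)[0][1] = 17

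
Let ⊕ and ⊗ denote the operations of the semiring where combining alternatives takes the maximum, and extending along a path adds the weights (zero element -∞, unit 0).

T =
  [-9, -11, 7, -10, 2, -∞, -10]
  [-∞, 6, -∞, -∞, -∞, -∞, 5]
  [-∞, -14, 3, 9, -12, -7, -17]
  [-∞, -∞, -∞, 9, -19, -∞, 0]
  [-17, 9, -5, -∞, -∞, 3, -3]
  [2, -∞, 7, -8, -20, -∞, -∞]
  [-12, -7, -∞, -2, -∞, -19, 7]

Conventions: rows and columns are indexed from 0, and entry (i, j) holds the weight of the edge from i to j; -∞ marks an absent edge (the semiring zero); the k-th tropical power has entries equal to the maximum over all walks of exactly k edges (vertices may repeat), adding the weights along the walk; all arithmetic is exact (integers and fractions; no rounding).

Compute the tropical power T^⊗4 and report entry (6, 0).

T^⊗2:
  [-15, 11, 10, 16, -5, 5, -1]
  [-7, 12, -∞, 3, -∞, -14, 12]
  [-5, -3, 6, 18, -9, -4, 9]
  [-12, -7, -24, 18, -10, -16, 9]
  [5, 15, 10, 4, -15, -12, 14]
  [-7, -7, 10, 16, 4, 0, -8]
  [-5, 0, -5, 7, -10, -12, 14]
T^⊗3:
  [7, 17, 13, 25, -2, 3, 16]
  [0, 18, 0, 12, -5, -7, 19]
  [-2, 3, 9, 27, -1, -1, 18]
  [-3, 2, -5, 27, -1, -7, 18]
  [2, 21, 13, 19, 7, 3, 21]
  [2, 13, 13, 25, -2, 7, 16]
  [2, 7, 2, 16, -3, -5, 21]
T^⊗4:
  [5, 23, 16, 34, 9, 6, 25]
  [7, 24, 7, 21, 2, 0, 26]
  [6, 11, 12, 36, 8, 2, 27]
  [6, 11, 4, 36, 8, 2, 27]
  [9, 27, 16, 28, 4, 10, 28]
  [9, 19, 16, 34, 6, 6, 25]
  [9, 14, 9, 25, 4, 2, 28]
Key observation: the optimum is the walk 6->6->6->6->0, with weight 7 + 7 + 7 + (-12) = 9.
Optimal value attained by: walk 6->6->6->6->0.
Answer: (T^⊗4)[6][0] = 9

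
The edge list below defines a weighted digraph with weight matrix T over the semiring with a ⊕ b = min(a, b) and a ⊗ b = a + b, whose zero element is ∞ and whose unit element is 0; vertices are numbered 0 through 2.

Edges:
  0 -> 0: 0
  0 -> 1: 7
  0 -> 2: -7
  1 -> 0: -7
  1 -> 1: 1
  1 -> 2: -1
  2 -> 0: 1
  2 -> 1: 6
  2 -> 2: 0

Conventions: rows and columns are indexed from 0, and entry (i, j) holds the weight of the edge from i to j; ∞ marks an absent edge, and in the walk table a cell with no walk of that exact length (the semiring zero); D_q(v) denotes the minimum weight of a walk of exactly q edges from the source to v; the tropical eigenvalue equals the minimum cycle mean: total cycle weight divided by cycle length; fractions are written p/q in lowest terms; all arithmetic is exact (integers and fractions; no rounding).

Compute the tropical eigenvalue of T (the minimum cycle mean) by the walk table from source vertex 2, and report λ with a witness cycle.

q=0: [∞, ∞, 0]
q=1: [1, 6, 0]
q=2: [-1, 6, -6]
q=3: [-5, 0, -8]
Optimal cycle mean attained by: cycle 0->2->0, total (-7) + 1, length 2.
Answer: λ = -3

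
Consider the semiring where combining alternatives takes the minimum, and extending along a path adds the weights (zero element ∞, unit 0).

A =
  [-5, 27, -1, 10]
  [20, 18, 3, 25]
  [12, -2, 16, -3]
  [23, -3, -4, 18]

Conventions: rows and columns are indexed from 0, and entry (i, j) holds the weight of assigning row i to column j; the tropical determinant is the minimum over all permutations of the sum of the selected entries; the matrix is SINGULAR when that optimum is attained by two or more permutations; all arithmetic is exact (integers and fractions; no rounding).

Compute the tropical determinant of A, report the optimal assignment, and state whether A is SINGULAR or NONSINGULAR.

σ = (0, 1, 2, 3): (-5) + 18 + 16 + 18 = 47
σ = (0, 1, 3, 2): (-5) + 18 + (-3) + (-4) = 6
σ = (0, 2, 1, 3): (-5) + 3 + (-2) + 18 = 14
σ = (0, 2, 3, 1): (-5) + 3 + (-3) + (-3) = -8
σ = (0, 3, 1, 2): (-5) + 25 + (-2) + (-4) = 14
σ = (0, 3, 2, 1): (-5) + 25 + 16 + (-3) = 33
σ = (1, 0, 2, 3): 27 + 20 + 16 + 18 = 81
σ = (1, 0, 3, 2): 27 + 20 + (-3) + (-4) = 40
σ = (1, 2, 0, 3): 27 + 3 + 12 + 18 = 60
σ = (1, 2, 3, 0): 27 + 3 + (-3) + 23 = 50
σ = (1, 3, 0, 2): 27 + 25 + 12 + (-4) = 60
σ = (1, 3, 2, 0): 27 + 25 + 16 + 23 = 91
σ = (2, 0, 1, 3): (-1) + 20 + (-2) + 18 = 35
σ = (2, 0, 3, 1): (-1) + 20 + (-3) + (-3) = 13
σ = (2, 1, 0, 3): (-1) + 18 + 12 + 18 = 47
σ = (2, 1, 3, 0): (-1) + 18 + (-3) + 23 = 37
σ = (2, 3, 0, 1): (-1) + 25 + 12 + (-3) = 33
σ = (2, 3, 1, 0): (-1) + 25 + (-2) + 23 = 45
σ = (3, 0, 1, 2): 10 + 20 + (-2) + (-4) = 24
σ = (3, 0, 2, 1): 10 + 20 + 16 + (-3) = 43
σ = (3, 1, 0, 2): 10 + 18 + 12 + (-4) = 36
σ = (3, 1, 2, 0): 10 + 18 + 16 + 23 = 67
σ = (3, 2, 0, 1): 10 + 3 + 12 + (-3) = 22
σ = (3, 2, 1, 0): 10 + 3 + (-2) + 23 = 34
Optimal value attained by: σ = (0, 2, 3, 1).
Answer: det⊕(A) = -8; verdict: NONSINGULAR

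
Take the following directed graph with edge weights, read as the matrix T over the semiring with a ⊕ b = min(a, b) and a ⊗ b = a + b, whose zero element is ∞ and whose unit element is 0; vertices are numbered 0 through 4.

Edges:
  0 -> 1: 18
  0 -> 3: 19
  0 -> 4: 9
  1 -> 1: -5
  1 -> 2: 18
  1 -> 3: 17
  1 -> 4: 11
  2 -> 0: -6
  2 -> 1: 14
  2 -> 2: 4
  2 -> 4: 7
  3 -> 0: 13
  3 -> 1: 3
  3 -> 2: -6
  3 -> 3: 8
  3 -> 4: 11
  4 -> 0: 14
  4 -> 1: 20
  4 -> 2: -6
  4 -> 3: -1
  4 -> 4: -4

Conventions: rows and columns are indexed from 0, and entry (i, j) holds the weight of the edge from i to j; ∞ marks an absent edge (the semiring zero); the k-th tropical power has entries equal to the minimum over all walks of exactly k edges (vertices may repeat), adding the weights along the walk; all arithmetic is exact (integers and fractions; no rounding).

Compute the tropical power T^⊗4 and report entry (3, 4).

T^⊗2:
  [23, 13, 3, 8, 5]
  [12, -10, 5, 10, 6]
  [-2, 9, 1, 6, 3]
  [-12, -2, -2, 10, 1]
  [-12, 2, -10, -5, -8]
T^⊗3:
  [-3, 8, -1, 4, 1]
  [-1, -15, 0, 5, 1]
  [-5, 4, -3, 2, -1]
  [-8, -7, -5, 0, -3]
  [-16, -3, -14, -9, -12]
T^⊗4:
  [-7, 3, -5, 0, -3]
  [-6, -20, -5, 0, -4]
  [-9, -1, -7, -2, -5]
  [-11, -12, -9, -4, -7]
  [-20, -8, -18, -13, -16]
Key observation: the optimum is the walk 3->2->0->4->4, with weight (-6) + (-6) + 9 + (-4) = -7.
Optimal value attained by: walk 3->2->0->4->4.
Answer: (T^⊗4)[3][4] = -7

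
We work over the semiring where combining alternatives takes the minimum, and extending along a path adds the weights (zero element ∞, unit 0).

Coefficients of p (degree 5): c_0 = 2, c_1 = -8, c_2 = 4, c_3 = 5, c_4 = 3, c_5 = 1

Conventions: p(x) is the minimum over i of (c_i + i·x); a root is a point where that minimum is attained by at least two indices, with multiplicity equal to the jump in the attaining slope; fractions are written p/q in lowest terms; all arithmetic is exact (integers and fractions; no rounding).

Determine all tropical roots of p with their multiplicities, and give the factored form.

hull edge (i=0, c=2) to (i=1, c=-8): slope -10, span 1
hull edge (i=1, c=-8) to (i=5, c=1): slope 9/4, span 4
Factored form: p(x) = 1 ⊗ (x ⊕ (-9/4)) ⊗ (x ⊕ (-9/4)) ⊗ (x ⊕ (-9/4)) ⊗ (x ⊕ (-9/4)) ⊗ (x ⊕ 10)
Answer: roots = -9/4 (mult 4), 10 (mult 1)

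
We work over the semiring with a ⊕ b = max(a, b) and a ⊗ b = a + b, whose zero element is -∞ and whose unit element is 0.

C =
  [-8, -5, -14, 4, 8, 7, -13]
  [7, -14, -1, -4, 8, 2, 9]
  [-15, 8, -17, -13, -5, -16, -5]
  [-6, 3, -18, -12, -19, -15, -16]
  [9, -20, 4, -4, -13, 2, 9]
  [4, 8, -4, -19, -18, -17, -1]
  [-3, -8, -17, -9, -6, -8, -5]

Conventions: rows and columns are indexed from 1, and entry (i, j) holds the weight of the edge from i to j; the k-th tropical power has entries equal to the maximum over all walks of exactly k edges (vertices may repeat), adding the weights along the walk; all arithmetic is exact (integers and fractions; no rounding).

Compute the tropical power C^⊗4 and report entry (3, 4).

C^⊗2:
  [17, 15, 12, 4, 3, 10, 17]
  [17, 10, 12, 11, 15, 14, 17]
  [15, -6, 7, 4, 16, 10, 17]
  [10, -7, 2, -1, 11, 5, 12]
  [6, 12, -2, 13, 17, 16, 4]
  [15, 4, 7, 8, 16, 11, 17]
  [3, 0, -2, 1, 5, 4, 3]
C^⊗3:
  [22, 20, 14, 21, 25, 24, 24]
  [24, 22, 19, 21, 25, 24, 24]
  [25, 18, 20, 19, 23, 22, 25]
  [20, 13, 15, 14, 18, 17, 20]
  [26, 24, 21, 13, 20, 19, 26]
  [25, 19, 20, 19, 23, 22, 25]
  [14, 12, 9, 7, 11, 10, 14]
C^⊗4:
  [34, 32, 29, 26, 30, 29, 34]
  [34, 32, 29, 28, 32, 31, 34]
  [32, 30, 27, 29, 33, 32, 32]
  [27, 25, 22, 24, 28, 27, 27]
  [31, 29, 24, 30, 34, 33, 33]
  [32, 30, 27, 29, 33, 32, 32]
  [20, 18, 15, 18, 22, 21, 21]
Key observation: the optimum is the walk 3->2->5->1->4, with weight 8 + 8 + 9 + 4 = 29.
Optimal value attained by: walk 3->2->5->1->4.
Answer: (C^⊗4)[3][4] = 29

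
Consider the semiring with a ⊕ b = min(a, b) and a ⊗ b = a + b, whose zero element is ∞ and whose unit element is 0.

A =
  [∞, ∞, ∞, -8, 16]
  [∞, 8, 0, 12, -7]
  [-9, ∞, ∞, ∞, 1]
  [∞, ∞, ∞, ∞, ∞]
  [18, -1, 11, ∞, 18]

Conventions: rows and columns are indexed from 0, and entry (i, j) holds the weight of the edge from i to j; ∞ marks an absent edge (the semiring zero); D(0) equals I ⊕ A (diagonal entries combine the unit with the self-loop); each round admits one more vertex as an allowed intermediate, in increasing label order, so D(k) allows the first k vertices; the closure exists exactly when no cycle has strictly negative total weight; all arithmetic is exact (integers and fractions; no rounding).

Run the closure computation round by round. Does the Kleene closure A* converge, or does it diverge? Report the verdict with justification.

D(0):
  [0, ∞, ∞, -8, 16]
  [∞, 0, 0, 12, -7]
  [-9, ∞, 0, ∞, 1]
  [∞, ∞, ∞, 0, ∞]
  [18, -1, 11, ∞, 0]
D(1):
  [0, ∞, ∞, -8, 16]
  [∞, 0, 0, 12, -7]
  [-9, ∞, 0, -17, 1]
  [∞, ∞, ∞, 0, ∞]
  [18, -1, 11, 10, 0]
Detection: at round 2, diagonal entry (4, 4) turns strictly negative.
Key observation: the cycle 4->1->4 has total weight (-1) + (-7), which is strictly negative.
Answer: DIVERGES — negative cycle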